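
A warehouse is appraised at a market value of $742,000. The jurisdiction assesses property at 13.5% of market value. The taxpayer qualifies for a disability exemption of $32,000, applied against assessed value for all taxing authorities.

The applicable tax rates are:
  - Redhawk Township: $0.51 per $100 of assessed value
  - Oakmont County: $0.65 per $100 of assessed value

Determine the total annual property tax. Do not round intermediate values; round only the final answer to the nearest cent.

Assessed value = $742,000 × 0.135 = $100,170
Taxable value = $100,170 − $32,000 = $68,170
Redhawk Township: $68,170 × 0.0051 = $347.667
Oakmont County: $68,170 × 0.0065 = $443.105
Total = $347.667 + $443.105 = $790.772

$790.77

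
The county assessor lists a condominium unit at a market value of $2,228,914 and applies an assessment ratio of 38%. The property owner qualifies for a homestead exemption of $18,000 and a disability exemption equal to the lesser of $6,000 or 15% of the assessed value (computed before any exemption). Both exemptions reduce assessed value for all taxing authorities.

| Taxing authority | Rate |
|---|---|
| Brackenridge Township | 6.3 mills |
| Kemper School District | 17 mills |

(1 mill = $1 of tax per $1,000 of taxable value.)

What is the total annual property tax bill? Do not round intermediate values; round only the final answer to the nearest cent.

$19,175.60

Assessed value = $2,228,914 × 0.38 = $846,987.32
Disability exemption = min($6,000, 15% × $846,987.32) = min($6,000, $127,048.098) = $6,000 (dollar cap binds)
Taxable value = $846,987.32 − $18,000 − $6,000 = $822,987.32
Brackenridge Township: $822,987.32 × 0.0063 = $5,184.820116
Kemper School District: $822,987.32 × 0.017 = $13,990.78444
Total = $19,175.604556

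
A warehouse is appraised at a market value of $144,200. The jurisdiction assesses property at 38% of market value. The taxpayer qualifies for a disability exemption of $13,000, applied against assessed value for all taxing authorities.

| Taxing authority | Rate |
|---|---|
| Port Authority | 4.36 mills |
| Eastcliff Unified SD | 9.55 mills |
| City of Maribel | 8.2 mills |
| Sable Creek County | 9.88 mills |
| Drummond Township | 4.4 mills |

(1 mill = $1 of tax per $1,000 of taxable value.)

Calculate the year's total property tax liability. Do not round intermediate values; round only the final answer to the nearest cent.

Assessed value = $144,200 × 0.38 = $54,796
Taxable value = $54,796 − $13,000 = $41,796
Port Authority: $41,796 × 0.00436 = $182.23056
Eastcliff Unified SD: $41,796 × 0.00955 = $399.1518
City of Maribel: $41,796 × 0.0082 = $342.7272
Sable Creek County: $41,796 × 0.00988 = $412.94448
Drummond Township: $41,796 × 0.0044 = $183.9024
Total = $182.23056 + $399.1518 + $342.7272 + $412.94448 + $183.9024 = $1,520.95644

$1,520.96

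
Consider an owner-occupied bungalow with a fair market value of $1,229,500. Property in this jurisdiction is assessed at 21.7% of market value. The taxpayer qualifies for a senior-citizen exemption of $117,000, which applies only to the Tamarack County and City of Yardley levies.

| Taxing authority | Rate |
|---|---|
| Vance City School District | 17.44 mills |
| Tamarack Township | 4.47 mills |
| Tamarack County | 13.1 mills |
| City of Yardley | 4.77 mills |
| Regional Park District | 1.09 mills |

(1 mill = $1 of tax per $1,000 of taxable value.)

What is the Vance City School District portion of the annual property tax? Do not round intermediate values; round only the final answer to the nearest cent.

Assessed value = $1,229,500 × 0.217 = $266,801.5
Vance City School District taxable value = $266,801.5 (exemption does not apply)
Vance City School District levy = $266,801.5 × 0.01744 = $4,653.01816

$4,653.02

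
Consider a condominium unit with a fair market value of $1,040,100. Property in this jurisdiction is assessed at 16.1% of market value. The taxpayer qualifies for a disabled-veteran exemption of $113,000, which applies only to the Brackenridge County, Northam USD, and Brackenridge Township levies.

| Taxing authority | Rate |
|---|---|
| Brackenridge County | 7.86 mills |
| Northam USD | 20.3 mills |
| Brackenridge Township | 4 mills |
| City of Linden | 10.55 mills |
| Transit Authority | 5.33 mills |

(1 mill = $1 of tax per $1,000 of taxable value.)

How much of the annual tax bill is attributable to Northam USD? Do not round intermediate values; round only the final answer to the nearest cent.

Assessed value = $1,040,100 × 0.161 = $167,456.1
Northam USD taxable value = $167,456.1 − $113,000 = $54,456.1
Northam USD levy = $54,456.1 × 0.0203 = $1,105.45883

$1,105.46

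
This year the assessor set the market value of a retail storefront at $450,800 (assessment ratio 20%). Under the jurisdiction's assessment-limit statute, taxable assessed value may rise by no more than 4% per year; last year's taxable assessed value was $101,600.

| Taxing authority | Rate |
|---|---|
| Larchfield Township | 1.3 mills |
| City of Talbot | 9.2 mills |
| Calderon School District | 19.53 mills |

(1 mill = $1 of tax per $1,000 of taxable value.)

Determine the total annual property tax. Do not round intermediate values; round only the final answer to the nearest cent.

Uncapped assessed value = $450,800 × 0.2 = $90,160
Cap limit = $101,600 × 1.04 = $105,664
Taxable assessed value = min($90,160, $105,664) = $90,160 (cap does not bind)
Larchfield Township: $90,160 × 0.0013 = $117.208
City of Talbot: $90,160 × 0.0092 = $829.472
Calderon School District: $90,160 × 0.01953 = $1,760.8248
Total = $2,707.5048

$2,707.50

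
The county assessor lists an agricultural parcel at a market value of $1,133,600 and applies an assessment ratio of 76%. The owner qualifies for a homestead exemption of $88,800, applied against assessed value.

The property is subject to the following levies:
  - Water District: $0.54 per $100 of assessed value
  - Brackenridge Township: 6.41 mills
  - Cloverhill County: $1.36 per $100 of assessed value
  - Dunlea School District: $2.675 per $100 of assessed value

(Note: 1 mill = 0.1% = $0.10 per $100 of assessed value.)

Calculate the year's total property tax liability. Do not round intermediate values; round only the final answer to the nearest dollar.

Assessed value = $1,133,600 × 0.76 = $861,536
Taxable value = $861,536 − $88,800 = $772,736
Water District: $772,736 × 0.0054 = $4,172.7744
Brackenridge Township: $772,736 × 0.00641 = $4,953.23776
Cloverhill County: $772,736 × 0.0136 = $10,509.2096
Dunlea School District: $772,736 × 0.02675 = $20,670.688
Total = $40,305.90976

$40,306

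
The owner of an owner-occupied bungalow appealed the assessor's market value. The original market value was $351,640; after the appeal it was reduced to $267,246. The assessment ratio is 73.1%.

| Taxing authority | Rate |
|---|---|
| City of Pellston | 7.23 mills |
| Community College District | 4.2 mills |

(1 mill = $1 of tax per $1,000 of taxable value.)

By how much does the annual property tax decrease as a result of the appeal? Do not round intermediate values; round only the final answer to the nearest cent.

Old assessed value = $351,640 × 0.731 = $257,048.84
New assessed value = $267,246 × 0.731 = $195,356.826
Combined rate = 0.00723 + 0.0042 = 0.01143
Old tax = $257,048.84 × 0.01143 = $2,938.0682412
New tax = $195,356.826 × 0.01143 = $2,232.92852118
Reduction = $2,938.0682412 − $2,232.92852118 = $705.13972002

$705.14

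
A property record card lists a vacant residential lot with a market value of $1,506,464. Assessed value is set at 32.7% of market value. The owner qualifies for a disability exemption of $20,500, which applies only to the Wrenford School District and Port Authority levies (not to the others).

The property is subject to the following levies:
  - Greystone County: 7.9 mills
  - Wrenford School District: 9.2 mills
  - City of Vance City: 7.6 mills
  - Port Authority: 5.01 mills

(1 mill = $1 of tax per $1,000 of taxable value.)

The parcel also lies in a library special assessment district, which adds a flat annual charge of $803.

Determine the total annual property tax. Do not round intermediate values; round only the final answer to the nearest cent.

$15,147.25

Assessed value = $1,506,464 × 0.327 = $492,613.728
Greystone County: $492,613.728 × 0.0079 = $3,891.6484512
Wrenford School District: ($492,613.728 − $20,500) × 0.0092 = $472,113.728 × 0.0092 = $4,343.4462976
City of Vance City: $492,613.728 × 0.0076 = $3,743.8643328
Port Authority: ($492,613.728 − $20,500) × 0.00501 = $472,113.728 × 0.00501 = $2,365.28977728
Levies subtotal = $14,344.24885888
Total = $14,344.24885888 + $803 = $15,147.24885888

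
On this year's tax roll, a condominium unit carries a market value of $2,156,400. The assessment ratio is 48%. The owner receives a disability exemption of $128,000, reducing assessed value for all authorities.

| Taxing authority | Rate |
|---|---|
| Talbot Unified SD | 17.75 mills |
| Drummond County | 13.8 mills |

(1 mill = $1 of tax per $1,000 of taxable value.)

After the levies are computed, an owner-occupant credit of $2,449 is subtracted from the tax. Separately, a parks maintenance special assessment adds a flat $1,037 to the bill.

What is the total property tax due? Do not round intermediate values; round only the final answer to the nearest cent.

Assessed value = $2,156,400 × 0.48 = $1,035,072
Taxable value = $1,035,072 − $128,000 = $907,072
Talbot Unified SD: $907,072 × 0.01775 = $16,100.528
Drummond County: $907,072 × 0.0138 = $12,517.5936
Levies subtotal = $28,618.1216
After credit = $28,618.1216 − $2,449 = $26,169.1216
Total = $26,169.1216 + $1,037 = $27,206.1216

$27,206.12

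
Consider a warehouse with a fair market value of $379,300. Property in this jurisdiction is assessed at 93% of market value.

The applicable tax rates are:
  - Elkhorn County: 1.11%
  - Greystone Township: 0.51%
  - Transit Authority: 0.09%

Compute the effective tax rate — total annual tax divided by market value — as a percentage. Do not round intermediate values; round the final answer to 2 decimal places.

Assessed value = $379,300 × 0.93 = $352,749
Elkhorn County: $352,749 × 0.0111 = $3,915.5139
Greystone Township: $352,749 × 0.0051 = $1,799.0199
Transit Authority: $352,749 × 0.0009 = $317.4741
Total tax = $6,032.0079
Effective rate = $6,032.0079 ÷ $379,300 = 1.59% of market value

1.59%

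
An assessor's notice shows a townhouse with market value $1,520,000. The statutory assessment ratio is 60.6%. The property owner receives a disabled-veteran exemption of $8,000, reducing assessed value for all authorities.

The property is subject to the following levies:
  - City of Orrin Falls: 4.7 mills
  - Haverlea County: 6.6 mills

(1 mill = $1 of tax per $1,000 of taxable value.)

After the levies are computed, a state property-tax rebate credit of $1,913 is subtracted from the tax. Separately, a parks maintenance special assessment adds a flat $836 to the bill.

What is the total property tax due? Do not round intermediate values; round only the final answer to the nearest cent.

$9,241.26

Assessed value = $1,520,000 × 0.606 = $921,120
Taxable value = $921,120 − $8,000 = $913,120
City of Orrin Falls: $913,120 × 0.0047 = $4,291.664
Haverlea County: $913,120 × 0.0066 = $6,026.592
Levies subtotal = $10,318.256
After credit = $10,318.256 − $1,913 = $8,405.256
Total = $8,405.256 + $836 = $9,241.256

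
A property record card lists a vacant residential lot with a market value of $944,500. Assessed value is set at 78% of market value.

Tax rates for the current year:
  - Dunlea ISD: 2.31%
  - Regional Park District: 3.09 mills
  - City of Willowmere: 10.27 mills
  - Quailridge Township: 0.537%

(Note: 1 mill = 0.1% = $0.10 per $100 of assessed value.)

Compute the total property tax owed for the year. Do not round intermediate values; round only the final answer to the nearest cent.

Assessed value = $944,500 × 0.78 = $736,710
Dunlea ISD: $736,710 × 0.0231 = $17,018.001
Regional Park District: $736,710 × 0.00309 = $2,276.4339
City of Willowmere: $736,710 × 0.01027 = $7,566.0117
Quailridge Township: $736,710 × 0.00537 = $3,956.1327
Total = $30,816.5793

$30,816.58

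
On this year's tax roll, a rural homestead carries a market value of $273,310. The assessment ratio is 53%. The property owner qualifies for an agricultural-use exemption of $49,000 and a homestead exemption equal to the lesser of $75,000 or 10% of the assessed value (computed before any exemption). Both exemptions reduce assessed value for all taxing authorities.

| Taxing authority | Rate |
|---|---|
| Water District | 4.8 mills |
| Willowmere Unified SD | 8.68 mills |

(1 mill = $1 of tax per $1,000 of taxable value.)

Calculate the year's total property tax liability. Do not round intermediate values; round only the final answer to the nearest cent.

Assessed value = $273,310 × 0.53 = $144,854.3
Homestead exemption = min($75,000, 10% × $144,854.3) = min($75,000, $14,485.43) = $14,485.43 (percentage binds)
Taxable value = $144,854.3 − $49,000 − $14,485.43 = $81,368.87
Water District: $81,368.87 × 0.0048 = $390.570576
Willowmere Unified SD: $81,368.87 × 0.00868 = $706.2817916
Total = $1,096.8523676

$1,096.85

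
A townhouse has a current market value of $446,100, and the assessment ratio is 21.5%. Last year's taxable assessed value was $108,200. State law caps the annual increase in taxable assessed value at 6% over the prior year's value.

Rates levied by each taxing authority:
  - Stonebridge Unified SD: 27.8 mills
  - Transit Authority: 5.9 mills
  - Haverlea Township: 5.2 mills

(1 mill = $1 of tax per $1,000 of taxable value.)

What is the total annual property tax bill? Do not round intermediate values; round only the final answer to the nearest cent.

$3,730.96

Uncapped assessed value = $446,100 × 0.215 = $95,911.5
Cap limit = $108,200 × 1.06 = $114,692
Taxable assessed value = min($95,911.5, $114,692) = $95,911.5 (cap does not bind)
Stonebridge Unified SD: $95,911.5 × 0.0278 = $2,666.3397
Transit Authority: $95,911.5 × 0.0059 = $565.87785
Haverlea Township: $95,911.5 × 0.0052 = $498.7398
Total = $3,730.95735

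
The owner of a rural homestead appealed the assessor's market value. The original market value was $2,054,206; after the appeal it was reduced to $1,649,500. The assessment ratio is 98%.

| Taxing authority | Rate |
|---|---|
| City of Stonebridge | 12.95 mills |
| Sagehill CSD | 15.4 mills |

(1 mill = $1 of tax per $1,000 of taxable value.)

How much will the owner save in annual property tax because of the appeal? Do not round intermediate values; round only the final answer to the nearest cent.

$11,243.95

Old assessed value = $2,054,206 × 0.98 = $2,013,121.88
New assessed value = $1,649,500 × 0.98 = $1,616,510
Combined rate = 0.01295 + 0.0154 = 0.02835
Old tax = $2,013,121.88 × 0.02835 = $57,072.005298
New tax = $1,616,510 × 0.02835 = $45,828.0585
Reduction = $57,072.005298 − $45,828.0585 = $11,243.946798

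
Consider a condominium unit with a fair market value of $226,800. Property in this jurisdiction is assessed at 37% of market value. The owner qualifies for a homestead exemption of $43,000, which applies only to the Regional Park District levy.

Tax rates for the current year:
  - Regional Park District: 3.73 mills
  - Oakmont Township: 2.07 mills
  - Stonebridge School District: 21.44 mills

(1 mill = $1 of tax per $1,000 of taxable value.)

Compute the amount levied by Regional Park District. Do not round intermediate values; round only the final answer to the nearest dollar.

$153

Assessed value = $226,800 × 0.37 = $83,916
Regional Park District taxable value = $83,916 − $43,000 = $40,916
Regional Park District levy = $40,916 × 0.00373 = $152.61668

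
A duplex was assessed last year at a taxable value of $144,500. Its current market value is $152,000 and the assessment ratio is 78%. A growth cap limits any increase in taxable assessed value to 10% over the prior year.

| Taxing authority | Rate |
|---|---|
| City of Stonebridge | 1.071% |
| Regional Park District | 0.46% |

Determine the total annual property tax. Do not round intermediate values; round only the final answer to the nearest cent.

Uncapped assessed value = $152,000 × 0.78 = $118,560
Cap limit = $144,500 × 1.1 = $158,950
Taxable assessed value = min($118,560, $158,950) = $118,560 (cap does not bind)
City of Stonebridge: $118,560 × 0.01071 = $1,269.7776
Regional Park District: $118,560 × 0.0046 = $545.376
Total = $1,815.1536

$1,815.15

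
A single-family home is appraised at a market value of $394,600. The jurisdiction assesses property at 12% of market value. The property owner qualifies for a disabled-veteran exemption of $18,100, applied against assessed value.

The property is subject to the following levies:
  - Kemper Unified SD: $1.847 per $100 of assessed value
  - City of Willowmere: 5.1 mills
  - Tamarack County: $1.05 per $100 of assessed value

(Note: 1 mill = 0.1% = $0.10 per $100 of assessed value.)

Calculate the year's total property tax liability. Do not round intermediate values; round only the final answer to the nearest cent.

Assessed value = $394,600 × 0.12 = $47,352
Taxable value = $47,352 − $18,100 = $29,252
Kemper Unified SD: $29,252 × 0.01847 = $540.28444
City of Willowmere: $29,252 × 0.0051 = $149.1852
Tamarack County: $29,252 × 0.0105 = $307.146
Total = $996.61564

$996.62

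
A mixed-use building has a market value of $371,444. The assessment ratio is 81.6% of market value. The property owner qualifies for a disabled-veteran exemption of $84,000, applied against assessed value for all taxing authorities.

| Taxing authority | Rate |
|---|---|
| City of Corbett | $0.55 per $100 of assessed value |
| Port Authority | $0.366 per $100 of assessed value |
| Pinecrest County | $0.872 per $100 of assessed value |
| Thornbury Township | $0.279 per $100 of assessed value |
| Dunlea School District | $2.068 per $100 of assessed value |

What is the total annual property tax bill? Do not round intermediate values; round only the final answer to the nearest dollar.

Assessed value = $371,444 × 0.816 = $303,098.304
Taxable value = $303,098.304 − $84,000 = $219,098.304
City of Corbett: $219,098.304 × 0.0055 = $1,205.040672
Port Authority: $219,098.304 × 0.00366 = $801.89979264
Pinecrest County: $219,098.304 × 0.00872 = $1,910.53721088
Thornbury Township: $219,098.304 × 0.00279 = $611.28426816
Dunlea School District: $219,098.304 × 0.02068 = $4,530.95292672
Total = $1,205.040672 + $801.89979264 + $1,910.53721088 + $611.28426816 + $4,530.95292672 = $9,059.7148704

$9,060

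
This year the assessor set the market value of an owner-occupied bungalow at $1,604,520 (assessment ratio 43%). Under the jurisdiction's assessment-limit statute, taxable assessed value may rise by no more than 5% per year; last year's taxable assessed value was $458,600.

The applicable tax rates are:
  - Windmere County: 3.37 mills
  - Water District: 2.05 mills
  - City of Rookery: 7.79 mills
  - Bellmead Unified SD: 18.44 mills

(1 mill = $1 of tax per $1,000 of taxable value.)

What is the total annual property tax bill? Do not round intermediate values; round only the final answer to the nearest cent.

Uncapped assessed value = $1,604,520 × 0.43 = $689,943.6
Cap limit = $458,600 × 1.05 = $481,530
Taxable assessed value = min($689,943.6, $481,530) = $481,530 (cap binds)
Windmere County: $481,530 × 0.00337 = $1,622.7561
Water District: $481,530 × 0.00205 = $987.1365
City of Rookery: $481,530 × 0.00779 = $3,751.1187
Bellmead Unified SD: $481,530 × 0.01844 = $8,879.4132
Total = $15,240.4245

$15,240.42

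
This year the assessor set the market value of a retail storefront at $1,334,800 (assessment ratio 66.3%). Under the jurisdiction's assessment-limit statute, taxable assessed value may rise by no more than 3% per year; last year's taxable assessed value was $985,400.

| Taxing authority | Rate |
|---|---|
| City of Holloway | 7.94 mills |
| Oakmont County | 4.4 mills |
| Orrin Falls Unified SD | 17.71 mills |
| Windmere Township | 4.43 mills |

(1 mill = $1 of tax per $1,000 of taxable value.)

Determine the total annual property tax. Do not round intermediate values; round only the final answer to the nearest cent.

$30,513.85

Uncapped assessed value = $1,334,800 × 0.663 = $884,972.4
Cap limit = $985,400 × 1.03 = $1,014,962
Taxable assessed value = min($884,972.4, $1,014,962) = $884,972.4 (cap does not bind)
City of Holloway: $884,972.4 × 0.00794 = $7,026.680856
Oakmont County: $884,972.4 × 0.0044 = $3,893.87856
Orrin Falls Unified SD: $884,972.4 × 0.01771 = $15,672.861204
Windmere Township: $884,972.4 × 0.00443 = $3,920.427732
Total = $30,513.848352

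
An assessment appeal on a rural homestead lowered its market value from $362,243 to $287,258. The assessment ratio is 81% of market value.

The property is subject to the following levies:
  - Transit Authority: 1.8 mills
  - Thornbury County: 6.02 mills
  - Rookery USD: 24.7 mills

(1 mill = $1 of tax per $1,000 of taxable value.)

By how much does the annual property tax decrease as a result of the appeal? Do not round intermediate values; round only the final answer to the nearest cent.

Old assessed value = $362,243 × 0.81 = $293,416.83
New assessed value = $287,258 × 0.81 = $232,678.98
Combined rate = 0.0018 + 0.00602 + 0.0247 = 0.03252
Old tax = $293,416.83 × 0.03252 = $9,541.9153116
New tax = $232,678.98 × 0.03252 = $7,566.7204296
Reduction = $9,541.9153116 − $7,566.7204296 = $1,975.194882

$1,975.19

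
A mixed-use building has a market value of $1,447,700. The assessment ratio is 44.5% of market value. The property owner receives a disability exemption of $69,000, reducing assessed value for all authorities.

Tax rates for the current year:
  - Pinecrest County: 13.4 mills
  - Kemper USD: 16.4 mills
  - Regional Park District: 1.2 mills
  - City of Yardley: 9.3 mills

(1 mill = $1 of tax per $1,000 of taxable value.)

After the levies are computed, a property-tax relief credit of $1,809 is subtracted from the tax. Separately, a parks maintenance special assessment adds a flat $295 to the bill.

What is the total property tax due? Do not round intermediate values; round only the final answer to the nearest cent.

$21,667.63

Assessed value = $1,447,700 × 0.445 = $644,226.5
Taxable value = $644,226.5 − $69,000 = $575,226.5
Pinecrest County: $575,226.5 × 0.0134 = $7,708.0351
Kemper USD: $575,226.5 × 0.0164 = $9,433.7146
Regional Park District: $575,226.5 × 0.0012 = $690.2718
City of Yardley: $575,226.5 × 0.0093 = $5,349.60645
Levies subtotal = $23,181.62795
After credit = $23,181.62795 − $1,809 = $21,372.62795
Total = $21,372.62795 + $295 = $21,667.62795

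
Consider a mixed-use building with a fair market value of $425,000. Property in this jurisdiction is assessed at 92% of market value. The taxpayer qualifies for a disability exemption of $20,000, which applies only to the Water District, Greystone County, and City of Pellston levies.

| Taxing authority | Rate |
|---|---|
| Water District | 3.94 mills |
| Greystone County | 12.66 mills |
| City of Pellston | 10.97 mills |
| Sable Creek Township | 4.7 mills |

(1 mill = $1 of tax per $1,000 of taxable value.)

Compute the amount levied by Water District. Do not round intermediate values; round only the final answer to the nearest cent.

$1,461.74

Assessed value = $425,000 × 0.92 = $391,000
Water District taxable value = $391,000 − $20,000 = $371,000
Water District levy = $371,000 × 0.00394 = $1,461.74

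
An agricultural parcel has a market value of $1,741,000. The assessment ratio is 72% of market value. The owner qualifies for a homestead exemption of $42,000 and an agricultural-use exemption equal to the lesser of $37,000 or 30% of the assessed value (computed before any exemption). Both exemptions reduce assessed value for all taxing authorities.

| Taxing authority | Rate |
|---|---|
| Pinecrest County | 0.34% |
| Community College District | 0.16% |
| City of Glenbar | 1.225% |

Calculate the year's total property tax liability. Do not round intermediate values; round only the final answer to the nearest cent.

Assessed value = $1,741,000 × 0.72 = $1,253,520
Agricultural-use exemption = min($37,000, 30% × $1,253,520) = min($37,000, $376,056) = $37,000 (dollar cap binds)
Taxable value = $1,253,520 − $42,000 − $37,000 = $1,174,520
Pinecrest County: $1,174,520 × 0.0034 = $3,993.368
Community College District: $1,174,520 × 0.0016 = $1,879.232
City of Glenbar: $1,174,520 × 0.01225 = $14,387.87
Total = $20,260.47

$20,260.47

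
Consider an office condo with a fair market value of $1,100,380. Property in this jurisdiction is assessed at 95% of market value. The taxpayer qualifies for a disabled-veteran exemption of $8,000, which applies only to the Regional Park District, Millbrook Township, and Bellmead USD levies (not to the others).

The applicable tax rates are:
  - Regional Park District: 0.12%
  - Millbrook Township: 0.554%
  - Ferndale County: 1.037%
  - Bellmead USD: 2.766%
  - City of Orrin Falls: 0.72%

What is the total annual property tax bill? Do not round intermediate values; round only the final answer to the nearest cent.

$54,052.21

Assessed value = $1,100,380 × 0.95 = $1,045,361
Regional Park District: ($1,045,361 − $8,000) × 0.0012 = $1,037,361 × 0.0012 = $1,244.8332
Millbrook Township: ($1,045,361 − $8,000) × 0.00554 = $1,037,361 × 0.00554 = $5,746.97994
Ferndale County: $1,045,361 × 0.01037 = $10,840.39357
Bellmead USD: ($1,045,361 − $8,000) × 0.02766 = $1,037,361 × 0.02766 = $28,693.40526
City of Orrin Falls: $1,045,361 × 0.0072 = $7,526.5992
Total = $54,052.21117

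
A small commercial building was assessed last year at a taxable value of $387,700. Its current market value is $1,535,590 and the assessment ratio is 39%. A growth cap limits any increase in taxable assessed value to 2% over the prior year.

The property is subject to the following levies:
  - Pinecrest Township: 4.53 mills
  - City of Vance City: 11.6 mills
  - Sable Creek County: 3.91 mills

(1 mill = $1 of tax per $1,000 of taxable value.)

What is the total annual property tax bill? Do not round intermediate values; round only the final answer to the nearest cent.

$7,924.90

Uncapped assessed value = $1,535,590 × 0.39 = $598,880.1
Cap limit = $387,700 × 1.02 = $395,454
Taxable assessed value = min($598,880.1, $395,454) = $395,454 (cap binds)
Pinecrest Township: $395,454 × 0.00453 = $1,791.40662
City of Vance City: $395,454 × 0.0116 = $4,587.2664
Sable Creek County: $395,454 × 0.00391 = $1,546.22514
Total = $7,924.89816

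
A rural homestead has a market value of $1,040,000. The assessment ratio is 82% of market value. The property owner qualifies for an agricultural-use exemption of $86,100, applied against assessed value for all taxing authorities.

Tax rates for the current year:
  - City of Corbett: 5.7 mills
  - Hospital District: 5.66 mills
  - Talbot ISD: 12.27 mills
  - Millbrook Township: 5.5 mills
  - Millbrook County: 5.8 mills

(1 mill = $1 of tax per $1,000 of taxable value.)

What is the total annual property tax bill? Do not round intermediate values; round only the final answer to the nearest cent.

$26,780.83

Assessed value = $1,040,000 × 0.82 = $852,800
Taxable value = $852,800 − $86,100 = $766,700
City of Corbett: $766,700 × 0.0057 = $4,370.19
Hospital District: $766,700 × 0.00566 = $4,339.522
Talbot ISD: $766,700 × 0.01227 = $9,407.409
Millbrook Township: $766,700 × 0.0055 = $4,216.85
Millbrook County: $766,700 × 0.0058 = $4,446.86
Total = $4,370.19 + $4,339.522 + $9,407.409 + $4,216.85 + $4,446.86 = $26,780.831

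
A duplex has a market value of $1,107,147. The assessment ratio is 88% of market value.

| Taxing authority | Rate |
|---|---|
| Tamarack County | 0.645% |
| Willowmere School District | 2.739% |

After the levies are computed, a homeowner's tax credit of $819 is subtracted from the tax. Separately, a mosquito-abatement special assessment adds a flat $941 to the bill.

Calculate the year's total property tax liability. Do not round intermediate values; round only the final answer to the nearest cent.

Assessed value = $1,107,147 × 0.88 = $974,289.36
Tamarack County: $974,289.36 × 0.00645 = $6,284.166372
Willowmere School District: $974,289.36 × 0.02739 = $26,685.7855704
Levies subtotal = $32,969.9519424
After credit = $32,969.9519424 − $819 = $32,150.9519424
Total = $32,150.9519424 + $941 = $33,091.9519424

$33,091.95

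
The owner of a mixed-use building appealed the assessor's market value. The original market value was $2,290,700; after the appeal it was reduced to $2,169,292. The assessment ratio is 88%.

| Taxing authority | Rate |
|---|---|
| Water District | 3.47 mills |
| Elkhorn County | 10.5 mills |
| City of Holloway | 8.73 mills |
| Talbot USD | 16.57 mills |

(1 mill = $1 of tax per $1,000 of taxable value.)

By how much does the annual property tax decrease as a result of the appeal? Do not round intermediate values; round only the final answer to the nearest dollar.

Old assessed value = $2,290,700 × 0.88 = $2,015,816
New assessed value = $2,169,292 × 0.88 = $1,908,976.96
Combined rate = 0.00347 + 0.0105 + 0.00873 + 0.01657 = 0.03927
Old tax = $2,015,816 × 0.03927 = $79,161.09432
New tax = $1,908,976.96 × 0.03927 = $74,965.5252192
Reduction = $79,161.09432 − $74,965.5252192 = $4,195.5691008

$4,196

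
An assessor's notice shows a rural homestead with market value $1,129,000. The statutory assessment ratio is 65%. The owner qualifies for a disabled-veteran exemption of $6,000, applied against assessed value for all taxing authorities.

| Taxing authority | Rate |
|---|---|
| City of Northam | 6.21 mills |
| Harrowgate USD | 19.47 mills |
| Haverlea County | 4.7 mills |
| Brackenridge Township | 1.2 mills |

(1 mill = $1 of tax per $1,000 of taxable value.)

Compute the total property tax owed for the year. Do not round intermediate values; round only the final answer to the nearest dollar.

$22,986

Assessed value = $1,129,000 × 0.65 = $733,850
Taxable value = $733,850 − $6,000 = $727,850
City of Northam: $727,850 × 0.00621 = $4,519.9485
Harrowgate USD: $727,850 × 0.01947 = $14,171.2395
Haverlea County: $727,850 × 0.0047 = $3,420.895
Brackenridge Township: $727,850 × 0.0012 = $873.42
Total = $4,519.9485 + $14,171.2395 + $3,420.895 + $873.42 = $22,985.503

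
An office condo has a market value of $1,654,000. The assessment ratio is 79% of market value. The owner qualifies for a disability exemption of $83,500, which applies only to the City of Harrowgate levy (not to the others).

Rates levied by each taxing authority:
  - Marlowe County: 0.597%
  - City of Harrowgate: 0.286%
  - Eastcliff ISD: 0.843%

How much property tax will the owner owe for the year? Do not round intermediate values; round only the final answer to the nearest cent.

Assessed value = $1,654,000 × 0.79 = $1,306,660
Marlowe County: $1,306,660 × 0.00597 = $7,800.7602
City of Harrowgate: ($1,306,660 − $83,500) × 0.00286 = $1,223,160 × 0.00286 = $3,498.2376
Eastcliff ISD: $1,306,660 × 0.00843 = $11,015.1438
Total = $22,314.1416

$22,314.14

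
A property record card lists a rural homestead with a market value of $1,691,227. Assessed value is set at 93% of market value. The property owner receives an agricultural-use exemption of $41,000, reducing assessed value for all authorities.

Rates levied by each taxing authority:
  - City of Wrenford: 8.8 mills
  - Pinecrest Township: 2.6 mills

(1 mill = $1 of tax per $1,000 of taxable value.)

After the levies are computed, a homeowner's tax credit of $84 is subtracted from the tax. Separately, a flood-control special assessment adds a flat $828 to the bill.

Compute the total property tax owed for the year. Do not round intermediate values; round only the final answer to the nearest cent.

$18,206.99

Assessed value = $1,691,227 × 0.93 = $1,572,841.11
Taxable value = $1,572,841.11 − $41,000 = $1,531,841.11
City of Wrenford: $1,531,841.11 × 0.0088 = $13,480.201768
Pinecrest Township: $1,531,841.11 × 0.0026 = $3,982.786886
Levies subtotal = $17,462.988654
After credit = $17,462.988654 − $84 = $17,378.988654
Total = $17,378.988654 + $828 = $18,206.988654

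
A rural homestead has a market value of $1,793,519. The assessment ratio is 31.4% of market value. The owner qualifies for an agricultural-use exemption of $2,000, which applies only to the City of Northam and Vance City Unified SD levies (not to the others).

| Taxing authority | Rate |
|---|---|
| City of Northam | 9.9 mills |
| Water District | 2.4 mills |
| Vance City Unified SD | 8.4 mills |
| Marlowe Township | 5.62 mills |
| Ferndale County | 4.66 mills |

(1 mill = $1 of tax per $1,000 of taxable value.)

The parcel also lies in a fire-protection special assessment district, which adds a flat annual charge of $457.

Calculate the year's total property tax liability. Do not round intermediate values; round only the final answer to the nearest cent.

Assessed value = $1,793,519 × 0.314 = $563,164.966
City of Northam: ($563,164.966 − $2,000) × 0.0099 = $561,164.966 × 0.0099 = $5,555.5331634
Water District: $563,164.966 × 0.0024 = $1,351.5959184
Vance City Unified SD: ($563,164.966 − $2,000) × 0.0084 = $561,164.966 × 0.0084 = $4,713.7857144
Marlowe Township: $563,164.966 × 0.00562 = $3,164.98710892
Ferndale County: $563,164.966 × 0.00466 = $2,624.34874156
Levies subtotal = $17,410.25064668
Total = $17,410.25064668 + $457 = $17,867.25064668

$17,867.25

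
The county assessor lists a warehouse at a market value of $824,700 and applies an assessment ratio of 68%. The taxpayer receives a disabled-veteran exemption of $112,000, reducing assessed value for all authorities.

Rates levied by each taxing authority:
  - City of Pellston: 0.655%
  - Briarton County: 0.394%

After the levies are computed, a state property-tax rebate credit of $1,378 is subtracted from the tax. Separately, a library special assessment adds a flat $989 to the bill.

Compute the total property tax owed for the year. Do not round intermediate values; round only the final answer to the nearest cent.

$4,318.87

Assessed value = $824,700 × 0.68 = $560,796
Taxable value = $560,796 − $112,000 = $448,796
City of Pellston: $448,796 × 0.00655 = $2,939.6138
Briarton County: $448,796 × 0.00394 = $1,768.25624
Levies subtotal = $4,707.87004
After credit = $4,707.87004 − $1,378 = $3,329.87004
Total = $3,329.87004 + $989 = $4,318.87004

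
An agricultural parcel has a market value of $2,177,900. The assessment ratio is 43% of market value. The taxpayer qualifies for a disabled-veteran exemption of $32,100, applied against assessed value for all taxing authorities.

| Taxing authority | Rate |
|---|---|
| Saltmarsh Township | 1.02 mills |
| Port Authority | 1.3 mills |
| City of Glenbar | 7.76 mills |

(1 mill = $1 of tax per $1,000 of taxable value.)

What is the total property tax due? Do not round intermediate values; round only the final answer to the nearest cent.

$9,116.32

Assessed value = $2,177,900 × 0.43 = $936,497
Taxable value = $936,497 − $32,100 = $904,397
Saltmarsh Township: $904,397 × 0.00102 = $922.48494
Port Authority: $904,397 × 0.0013 = $1,175.7161
City of Glenbar: $904,397 × 0.00776 = $7,018.12072
Total = $922.48494 + $1,175.7161 + $7,018.12072 = $9,116.32176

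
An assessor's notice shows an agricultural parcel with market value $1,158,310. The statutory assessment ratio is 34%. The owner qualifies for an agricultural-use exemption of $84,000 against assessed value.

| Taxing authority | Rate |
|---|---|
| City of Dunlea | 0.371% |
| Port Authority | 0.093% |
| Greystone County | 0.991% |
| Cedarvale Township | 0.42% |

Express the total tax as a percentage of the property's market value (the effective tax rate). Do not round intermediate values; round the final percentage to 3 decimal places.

0.502%

Assessed value = $1,158,310 × 0.34 = $393,825.4
Taxable value = $393,825.4 − $84,000 = $309,825.4
City of Dunlea: $309,825.4 × 0.00371 = $1,149.452234
Port Authority: $309,825.4 × 0.00093 = $288.137622
Greystone County: $309,825.4 × 0.00991 = $3,070.369714
Cedarvale Township: $309,825.4 × 0.0042 = $1,301.26668
Total tax = $5,809.22625
Effective rate = $5,809.22625 ÷ $1,158,310 = 0.502% of market value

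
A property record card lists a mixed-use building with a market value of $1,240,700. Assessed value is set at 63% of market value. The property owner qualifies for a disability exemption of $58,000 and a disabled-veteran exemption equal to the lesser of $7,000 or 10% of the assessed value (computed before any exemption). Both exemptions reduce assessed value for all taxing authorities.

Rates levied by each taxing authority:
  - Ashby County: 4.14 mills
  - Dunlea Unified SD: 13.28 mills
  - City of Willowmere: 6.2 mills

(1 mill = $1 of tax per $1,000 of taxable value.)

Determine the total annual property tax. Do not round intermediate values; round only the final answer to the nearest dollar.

$16,927

Assessed value = $1,240,700 × 0.63 = $781,641
Disabled-veteran exemption = min($7,000, 10% × $781,641) = min($7,000, $78,164.1) = $7,000 (dollar cap binds)
Taxable value = $781,641 − $58,000 − $7,000 = $716,641
Ashby County: $716,641 × 0.00414 = $2,966.89374
Dunlea Unified SD: $716,641 × 0.01328 = $9,516.99248
City of Willowmere: $716,641 × 0.0062 = $4,443.1742
Total = $16,927.06042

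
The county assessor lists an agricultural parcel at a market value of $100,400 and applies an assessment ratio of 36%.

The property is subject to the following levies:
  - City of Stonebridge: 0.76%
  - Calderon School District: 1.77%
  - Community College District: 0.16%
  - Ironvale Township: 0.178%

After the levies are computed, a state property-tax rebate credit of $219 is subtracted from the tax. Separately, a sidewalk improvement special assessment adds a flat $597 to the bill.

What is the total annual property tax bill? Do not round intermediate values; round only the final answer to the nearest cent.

Assessed value = $100,400 × 0.36 = $36,144
City of Stonebridge: $36,144 × 0.0076 = $274.6944
Calderon School District: $36,144 × 0.0177 = $639.7488
Community College District: $36,144 × 0.0016 = $57.8304
Ironvale Township: $36,144 × 0.00178 = $64.33632
Levies subtotal = $1,036.60992
After credit = $1,036.60992 − $219 = $817.60992
Total = $817.60992 + $597 = $1,414.60992

$1,414.61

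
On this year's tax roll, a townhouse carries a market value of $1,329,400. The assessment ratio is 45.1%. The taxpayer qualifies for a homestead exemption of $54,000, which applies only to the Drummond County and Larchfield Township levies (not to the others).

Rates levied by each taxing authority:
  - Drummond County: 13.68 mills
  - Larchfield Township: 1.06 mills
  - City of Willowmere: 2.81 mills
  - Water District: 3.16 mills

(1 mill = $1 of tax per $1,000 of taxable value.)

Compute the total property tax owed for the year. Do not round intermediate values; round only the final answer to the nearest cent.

Assessed value = $1,329,400 × 0.451 = $599,559.4
Drummond County: ($599,559.4 − $54,000) × 0.01368 = $545,559.4 × 0.01368 = $7,463.252592
Larchfield Township: ($599,559.4 − $54,000) × 0.00106 = $545,559.4 × 0.00106 = $578.292964
City of Willowmere: $599,559.4 × 0.00281 = $1,684.761914
Water District: $599,559.4 × 0.00316 = $1,894.607704
Total = $11,620.915174

$11,620.92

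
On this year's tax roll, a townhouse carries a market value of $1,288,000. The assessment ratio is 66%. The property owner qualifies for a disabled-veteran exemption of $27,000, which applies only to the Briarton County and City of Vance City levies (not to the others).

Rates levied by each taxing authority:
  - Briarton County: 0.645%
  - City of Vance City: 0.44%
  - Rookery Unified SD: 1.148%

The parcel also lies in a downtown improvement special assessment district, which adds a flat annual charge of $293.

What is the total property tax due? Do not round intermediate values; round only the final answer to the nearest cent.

Assessed value = $1,288,000 × 0.66 = $850,080
Briarton County: ($850,080 − $27,000) × 0.00645 = $823,080 × 0.00645 = $5,308.866
City of Vance City: ($850,080 − $27,000) × 0.0044 = $823,080 × 0.0044 = $3,621.552
Rookery Unified SD: $850,080 × 0.01148 = $9,758.9184
Levies subtotal = $18,689.3364
Total = $18,689.3364 + $293 = $18,982.3364

$18,982.34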